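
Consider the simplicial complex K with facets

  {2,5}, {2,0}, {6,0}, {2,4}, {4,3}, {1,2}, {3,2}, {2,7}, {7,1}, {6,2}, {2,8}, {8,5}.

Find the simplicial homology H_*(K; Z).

H_0 ≅ Z,  H_1 ≅ Z^4.

Fix the vertex order 0 < 1 < 2 < 3 < 4 < 5 < 6 < 7 < 8 and write every simplex with vertices in increasing order. Then dim K = 1 and the simplices of K are:

  0-simplices (9): [0], [1], [2], [3], [4], [5], [6], [7], [8]
  1-simplices (12): [0,2], [0,6], [1,2], [1,7], [2,3], [2,4], [2,5], [2,6], [2,7], [2,8], [3,4], [5,8]

Hence C_0 ≅ Z^9, C_1 ≅ Z^12.

∂_1: C_1 → C_0 sends each edge [p,q] (with p < q) to q − p.
The 9×12 boundary matrix has rank 8 and Smith normal form diag(1,1,1,1,1,1,1,1).

Computing H_k = (kernel of ∂_k) / (image of ∂_{k+1}):

  H_0: rank C_0 − rank ∂_1 = 9 − 8 = 1, and the invariant factors of ∂_1 are all 1, so H_0 = Z.
  H_1: rank ker ∂_1 − rank ∂_2 = (12 − 8) − 0 = 4, and there is no ∂_2, so H_1 = Z^4.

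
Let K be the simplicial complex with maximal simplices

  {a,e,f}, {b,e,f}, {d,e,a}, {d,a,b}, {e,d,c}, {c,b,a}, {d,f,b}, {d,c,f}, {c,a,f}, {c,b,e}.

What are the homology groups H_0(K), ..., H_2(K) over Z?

H_0 ≅ Z,  H_1 ≅ Z/2,  H_2 = 0.

We work with the vertex ordering a < b < c < d < e < f. The simplices of K, each written with vertices in increasing order, are:

  0-simplices (6): a, b, c, d, e, f
  1-simplices (15): ab, ac, ad, ae, af, bc, bd, be, bf, cd, ce, cf, de, df, ef
  2-simplices (10): abc, abd, acf, ade, aef, bce, bdf, bef, cde, cdf

Hence C_0 ≅ Z^6, C_1 ≅ Z^15, C_2 ≅ Z^10.

∂_1: C_1 → C_0 is given by ∂[p,q] = [q] − [p]. For instance
  ∂ad = d − a.
The resulting 6×15 matrix has rank 5, and its Smith normal form has invariant factors (1,1,1,1,1).

Boundary ∂_2: C_2 → C_1 sends each 2-simplex [p,q,r] to [q,r] − [p,r] + [p,q]. For instance
  ∂acf = cf − af + ac,
  ∂abc = bc − ac + ab.
The resulting 15×10 matrix has rank 10, and its Smith normal form has invariant factors (1,1,1,1,1,1,1,1,1,2).

Reading off H_k = ker ∂_k / im ∂_{k+1}:

  H_0: rank C_0 − rank ∂_1 = 6 − 5 = 1, and the invariant factors of ∂_1 are all 1, so H_0 = Z.
  H_1: rank ker ∂_1 − rank ∂_2 = (15 − 5) − 10 = 0, and ∂_2 has invariant factor 2 > 1, so H_1 = Z/2.
  H_2: rank ker ∂_2 − rank ∂_3 = (10 − 10) − 0 = 0, and there is no ∂_3, so H_2 = 0.

As a check, the Euler characteristic is 6 − 15 + 10 = 1, which agrees with 1 − 0 + 0 = 1.
(K is a triangulation of the real projective plane RP^2.)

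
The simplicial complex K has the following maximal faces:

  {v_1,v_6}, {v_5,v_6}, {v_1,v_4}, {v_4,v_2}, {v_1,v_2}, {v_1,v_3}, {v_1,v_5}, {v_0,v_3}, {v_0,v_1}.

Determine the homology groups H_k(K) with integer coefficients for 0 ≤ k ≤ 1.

H_0 ≅ Z,  H_1 ≅ Z^3.

Take the total order v_0 < v_1 < v_2 < v_3 < v_4 < v_5 < v_6 on the vertex set. Then K (dimension 1) consists of the simplices:

  0-simplices (7): [v_0], [v_1], [v_2], [v_3], [v_4], [v_5], [v_6]
  1-simplices (9): [v_0,v_1], [v_0,v_3], [v_1,v_2], [v_1,v_3], [v_1,v_4], [v_1,v_5], [v_1,v_6], [v_2,v_4], [v_5,v_6]

Hence C_0 ≅ Z^7, C_1 ≅ Z^9.

The boundary map ∂_1: C_1 → C_0 is given by ∂[p,q] = [q] − [p].
The resulting 7×9 matrix has rank 6, and its Smith normal form has invariant factors (1,1,1,1,1,1).

Computing H_k = (kernel of ∂_k) / (image of ∂_{k+1}):

  H_0: rank C_0 − rank ∂_1 = 7 − 6 = 1, and the invariant factors of ∂_1 are all 1, so H_0 ≅ Z.
  H_1: rank ker ∂_1 − rank ∂_2 = (9 − 6) − 0 = 3, and there is no ∂_2, so H_1 ≅ Z^3.

(K is a triangulation of a wedge of 3 circles.)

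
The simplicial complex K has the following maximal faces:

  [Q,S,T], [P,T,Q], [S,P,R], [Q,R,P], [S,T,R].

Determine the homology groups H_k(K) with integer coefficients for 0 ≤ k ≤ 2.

Take the total order P < Q < R < S < T on the vertex set. Then K (dimension 2) consists of the simplices:

  0-simplices (5): P, Q, R, S, T
  1-simplices (10): PQ, PR, PS, PT, QR, QS, QT, RS, RT, ST
  2-simplices (5): PQR, PQT, PRS, QST, RST

so the chain groups are C_0 ≅ Z^5, C_1 ≅ Z^10, C_2 ≅ Z^5.

Boundary ∂_1: C_1 → C_0 maps an edge to its endpoints' difference, ∂[p,q] = q − p.
The resulting 5×10 matrix has rank 4, and its Smith normal form has invariant factors (1,1,1,1).

Boundary ∂_2: C_2 → C_1 maps a triangle to the signed sum of its edges. For instance
  ∂PQT = QT − PT + PQ,
  ∂PRS = RS − PS + PR.
As a 10×5 matrix over Z this has rank 5, with invariant factors (1,1,1,1,1).

From H_k ≅ ker(∂_k) / im(∂_{k+1}) we obtain:

  H_0: rank C_0 − rank ∂_1 = 5 − 4 = 1, and the invariant factors of ∂_1 are all 1, so H_0 ≅ Z.
  H_1: rank ker ∂_1 − rank ∂_2 = (10 − 4) − 5 = 1, and the invariant factors of ∂_2 are all 1, so H_1 ≅ Z.
  H_2: rank ker ∂_2 − rank ∂_3 = (5 − 5) − 0 = 0, and there is no ∂_3, so H_2 ≅ 0.

As a check, the Euler characteristic is 5 − 10 + 5 = 0, which agrees with 1 − 1 + 0 = 0.
(K is a triangulation of the Möbius band.)

H_0 = Z,  H_1 = Z,  H_2 = 0.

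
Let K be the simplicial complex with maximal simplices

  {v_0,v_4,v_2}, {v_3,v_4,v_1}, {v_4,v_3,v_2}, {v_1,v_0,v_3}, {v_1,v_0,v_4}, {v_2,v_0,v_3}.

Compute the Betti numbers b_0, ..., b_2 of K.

Take the total order v_0 < v_1 < v_2 < v_3 < v_4 on the vertex set. Then K (dimension 2) consists of the simplices:

  0-simplices (5): [v_0], [v_1], [v_2], [v_3], [v_4]
  1-simplices (9): [v_0,v_1], [v_0,v_2], [v_0,v_3], [v_0,v_4], [v_1,v_3], [v_1,v_4], [v_2,v_3], [v_2,v_4], [v_3,v_4]
  2-simplices (6): [v_0,v_1,v_3], [v_0,v_1,v_4], [v_0,v_2,v_3], [v_0,v_2,v_4], [v_1,v_3,v_4], [v_2,v_3,v_4]

Hence C_0 ≅ Z^5, C_1 ≅ Z^9, C_2 ≅ Z^6.

∂_1: C_1 → C_0 is given by ∂[p,q] = [q] − [p]. For instance
  ∂[v_3,v_4] = [v_4] − [v_3].
As a 5×9 matrix over Z this has rank 4, with invariant factors (1,1,1,1).

The boundary map ∂_2: C_2 → C_1 acts by ∂[p,q,r] = [q,r] − [p,r] + [p,q]. For instance
  ∂[v_0,v_1,v_3] = [v_1,v_3] − [v_0,v_3] + [v_0,v_1],
  ∂[v_0,v_1,v_4] = [v_1,v_4] − [v_0,v_4] + [v_0,v_1].
As a 9×6 matrix over Z this has rank 5, with invariant factors (1,1,1,1,1).

Reading off H_k = ker ∂_k / im ∂_{k+1}:

  H_0: rank C_0 − rank ∂_1 = 5 − 4 = 1, and the invariant factors of ∂_1 are all 1, so H_0 ≅ Z.
  H_1: rank ker ∂_1 − rank ∂_2 = (9 − 4) − 5 = 0, and the invariant factors of ∂_2 are all 1, so H_1 ≅ 0.
  H_2: rank ker ∂_2 − rank ∂_3 = (6 − 5) − 0 = 1, and there is no ∂_3, so H_2 ≅ Z.

(K is a triangulation of the 2-sphere S^2.)

Hence the Betti numbers are b_0 = 1, b_1 = 0, b_2 = 1.

b_0 = 1, b_1 = 0, b_2 = 1.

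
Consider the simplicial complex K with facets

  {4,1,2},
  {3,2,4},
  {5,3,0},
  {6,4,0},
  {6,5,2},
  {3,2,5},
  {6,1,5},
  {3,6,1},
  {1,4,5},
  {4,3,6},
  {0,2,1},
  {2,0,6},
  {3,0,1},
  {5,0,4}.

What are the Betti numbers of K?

Order the vertices as 0 < 1 < 2 < 3 < 4 < 5 < 6. Listing each simplex with vertices in this order, K has dimension 2 with simplices:

  0-simplices (7): [0], [1], [2], [3], [4], [5], [6]
  1-simplices (21): [0,1], [0,2], [0,3], [0,4], [0,5], [0,6], [1,2], [1,3], [1,4], [1,5], [1,6], [2,3], [2,4], [2,5], [2,6], [3,4], [3,5], [3,6], [4,5], [4,6], [5,6]
  2-simplices (14): [0,1,2], [0,1,3], [0,2,6], [0,3,5], [0,4,5], [0,4,6], [1,2,4], [1,3,6], [1,4,5], [1,5,6], [2,3,4], [2,3,5], [2,5,6], [3,4,6]

giving chain groups C_0 ≅ Z^7, C_1 ≅ Z^21, C_2 ≅ Z^14.

The boundary map ∂_1: C_1 → C_0 is given by ∂[p,q] = [q] − [p].
As a 7×21 matrix over Z this has rank 6, with invariant factors (1,1,1,1,1,1).

∂_2: C_2 → C_1 sends each 2-simplex [p,q,r] to [q,r] − [p,r] + [p,q]. For instance
  ∂[3,4,6] = [4,6] − [3,6] + [3,4],
  ∂[0,4,5] = [4,5] − [0,5] + [0,4].
The resulting 21×14 matrix has rank 13, and its Smith normal form has invariant factors (1,1,1,1,1,1,1,1,1,1,1,1,1).

Computing H_k = (kernel of ∂_k) / (image of ∂_{k+1}):

  H_0: rank C_0 − rank ∂_1 = 7 − 6 = 1, and the invariant factors of ∂_1 are all 1, so H_0 = Z.
  H_1: rank ker ∂_1 − rank ∂_2 = (21 − 6) − 13 = 2, and the invariant factors of ∂_2 are all 1, so H_1 = Z^2.
  H_2: rank ker ∂_2 − rank ∂_3 = (14 − 13) − 0 = 1, and there is no ∂_3, so H_2 = Z.

Hence the Betti numbers are b_0 = 1, b_1 = 2, b_2 = 1.

b_0 = 1, b_1 = 2, b_2 = 1.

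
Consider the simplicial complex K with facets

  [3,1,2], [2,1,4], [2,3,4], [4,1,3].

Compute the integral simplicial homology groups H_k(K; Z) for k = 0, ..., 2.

We work with the vertex ordering 1 < 2 < 3 < 4. The simplices of K, each written with vertices in increasing order, are:

  0-simplices (4): [1], [2], [3], [4]
  1-simplices (6): [1,2], [1,3], [1,4], [2,3], [2,4], [3,4]
  2-simplices (4): [1,2,3], [1,2,4], [1,3,4], [2,3,4]

giving chain groups C_0 ≅ Z^4, C_1 ≅ Z^6, C_2 ≅ Z^4.

The boundary map ∂_1: C_1 → C_0 sends each edge [p,q] (with p < q) to q − p.
As a 4×6 matrix over Z this has rank 3, with invariant factors (1,1,1).

Boundary ∂_2: C_2 → C_1 sends each 2-simplex [p,q,r] to [q,r] − [p,r] + [p,q]. For instance
  ∂[1,2,4] = [2,4] − [1,4] + [1,2],
  ∂[2,3,4] = [3,4] − [2,4] + [2,3].
This gives a 6×4 integer matrix of rank 3; reducing to Smith normal form yields diagonal entries (1,1,1).

Computing H_k = (kernel of ∂_k) / (image of ∂_{k+1}):

  H_0: rank C_0 − rank ∂_1 = 4 − 3 = 1, and the invariant factors of ∂_1 are all 1, so H_0 ≅ Z.
  H_1: rank ker ∂_1 − rank ∂_2 = (6 − 3) − 3 = 0, and the invariant factors of ∂_2 are all 1, so H_1 ≅ 0.
  H_2: rank ker ∂_2 − rank ∂_3 = (4 − 3) − 0 = 1, and there is no ∂_3, so H_2 ≅ Z.

(K is a triangulation of the 2-sphere S^2.)

H_0 = Z,  H_1 = 0,  H_2 = Z.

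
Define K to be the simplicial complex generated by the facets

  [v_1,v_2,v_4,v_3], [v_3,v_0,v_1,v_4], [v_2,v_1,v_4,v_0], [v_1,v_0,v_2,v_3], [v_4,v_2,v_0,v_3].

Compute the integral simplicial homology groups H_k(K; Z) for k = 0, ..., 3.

We work with the vertex ordering v_0 < v_1 < v_2 < v_3 < v_4. The simplices of K, each written with vertices in increasing order, are:

  0-simplices (5): [v_0], [v_1], [v_2], [v_3], [v_4]
  1-simplices (10): [v_0,v_1], [v_0,v_2], [v_0,v_3], [v_0,v_4], [v_1,v_2], [v_1,v_3], [v_1,v_4], [v_2,v_3], [v_2,v_4], [v_3,v_4]
  2-simplices (10): [v_0,v_1,v_2], [v_0,v_1,v_3], [v_0,v_1,v_4], [v_0,v_2,v_3], [v_0,v_2,v_4], [v_0,v_3,v_4], [v_1,v_2,v_3], [v_1,v_2,v_4], [v_1,v_3,v_4], [v_2,v_3,v_4]
  3-simplices (5): [v_0,v_1,v_2,v_3], [v_0,v_1,v_2,v_4], [v_0,v_1,v_3,v_4], [v_0,v_2,v_3,v_4], [v_1,v_2,v_3,v_4]

giving chain groups C_0 ≅ Z^5, C_1 ≅ Z^10, C_2 ≅ Z^10, C_3 ≅ Z^5.

Boundary ∂_1: C_1 → C_0 sends each edge [p,q] (with p < q) to q − p. For instance
  ∂[v_2,v_4] = [v_4] − [v_2].
This gives a 5×10 integer matrix of rank 4; reducing to Smith normal form yields diagonal entries (1,1,1,1).

∂_2: C_2 → C_1 sends each 2-simplex [p,q,r] to [q,r] − [p,r] + [p,q]. For instance
  ∂[v_0,v_2,v_4] = [v_2,v_4] − [v_0,v_4] + [v_0,v_2],
  ∂[v_1,v_2,v_4] = [v_2,v_4] − [v_1,v_4] + [v_1,v_2].
This gives a 10×10 integer matrix of rank 6; reducing to Smith normal form yields diagonal entries (1,1,1,1,1,1).

Boundary ∂_3: C_3 → C_2 sends each 3-simplex σ to the alternating sum Σ_i (−1)^i (σ with its i-th vertex removed). For instance
  ∂[v_0,v_1,v_2,v_4] = [v_1,v_2,v_4] − [v_0,v_2,v_4] + [v_0,v_1,v_4] − [v_0,v_1,v_2],
  ∂[v_0,v_1,v_2,v_3] = [v_1,v_2,v_3] − [v_0,v_2,v_3] + [v_0,v_1,v_3] − [v_0,v_1,v_2].
The 10×5 boundary matrix has rank 4 and Smith normal form diag(1,1,1,1).

Computing H_k = (kernel of ∂_k) / (image of ∂_{k+1}):

  H_0: rank C_0 − rank ∂_1 = 5 − 4 = 1, and the invariant factors of ∂_1 are all 1, so H_0 = Z.
  H_1: rank ker ∂_1 − rank ∂_2 = (10 − 4) − 6 = 0, and the invariant factors of ∂_2 are all 1, so H_1 = 0.
  H_2: rank ker ∂_2 − rank ∂_3 = (10 − 6) − 4 = 0, and the invariant factors of ∂_3 are all 1, so H_2 = 0.
  H_3: rank ker ∂_3 − rank ∂_4 = (5 − 4) − 0 = 1, and there is no ∂_4, so H_3 = Z.

(K is a triangulation of the 3-sphere S^3.)

H_0 = Z,  H_1 = 0,  H_2 = 0,  H_3 = Z.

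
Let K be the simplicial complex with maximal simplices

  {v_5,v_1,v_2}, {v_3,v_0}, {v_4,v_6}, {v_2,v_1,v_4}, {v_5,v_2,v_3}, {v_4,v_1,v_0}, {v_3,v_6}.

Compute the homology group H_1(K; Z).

We work with the vertex ordering v_0 < v_1 < v_2 < v_3 < v_4 < v_5 < v_6. The simplices of K, each written with vertices in increasing order, are:

  0-simplices (7): [v_0], [v_1], [v_2], [v_3], [v_4], [v_5], [v_6]
  1-simplices (12): [v_0,v_1], [v_0,v_3], [v_0,v_4], [v_1,v_2], [v_1,v_4], [v_1,v_5], [v_2,v_3], [v_2,v_4], [v_2,v_5], [v_3,v_5], [v_3,v_6], [v_4,v_6]
  2-simplices (4): [v_0,v_1,v_4], [v_1,v_2,v_4], [v_1,v_2,v_5], [v_2,v_3,v_5]

so the chain groups are C_0 ≅ Z^7, C_1 ≅ Z^12, C_2 ≅ Z^4.

Boundary ∂_1: C_1 → C_0 maps an edge to its endpoints' difference, ∂[p,q] = q − p. For instance
  ∂[v_4,v_6] = [v_6] − [v_4].
The 7×12 boundary matrix has rank 6 and Smith normal form diag(1,1,1,1,1,1).

∂_2: C_2 → C_1 acts by ∂[p,q,r] = [q,r] − [p,r] + [p,q]. For instance
  ∂[v_0,v_1,v_4] = [v_1,v_4] − [v_0,v_4] + [v_0,v_1],
  ∂[v_1,v_2,v_5] = [v_2,v_5] − [v_1,v_5] + [v_1,v_2].
The 12×4 boundary matrix has rank 4 and Smith normal form diag(1,1,1,1).

Computing H_k = (kernel of ∂_k) / (image of ∂_{k+1}):

  H_1: rank ker ∂_1 − rank ∂_2 = (12 − 6) − 4 = 2, and the invariant factors of ∂_2 are all 1, so H_1 ≅ Z^2.

H_1 = Z^2.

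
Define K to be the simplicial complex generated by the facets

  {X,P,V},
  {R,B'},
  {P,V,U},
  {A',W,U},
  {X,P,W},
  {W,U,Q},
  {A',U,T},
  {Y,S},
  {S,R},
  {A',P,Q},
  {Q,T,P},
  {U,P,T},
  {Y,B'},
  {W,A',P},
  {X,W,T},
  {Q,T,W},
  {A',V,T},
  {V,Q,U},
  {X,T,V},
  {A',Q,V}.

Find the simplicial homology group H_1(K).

Take the total order P < Q < R < S < T < U < V < W < X < Y < A' < B' on the vertex set. Then K (dimension 2) consists of the simplices:

  0-simplices (12): [P], [Q], [R], [S], [T], [U], [V], [W], [X], [Y], [A'], [B']
  1-simplices (28): (28 of them)
  2-simplices (16): [P,Q,T], [P,Q,A'], [P,T,U], [P,U,V], [P,V,X], [P,W,X], [P,W,A'], [Q,T,W], [Q,U,V], [Q,U,W], [Q,V,A'], [T,U,A'], [T,V,X], [T,V,A'], [T,W,X], [U,W,A']

so the chain groups are C_0 ≅ Z^12, C_1 ≅ Z^28, C_2 ≅ Z^16.

The boundary map ∂_1: C_1 → C_0 is given by ∂[p,q] = [q] − [p]. For instance
  ∂[T,A'] = [A'] − [T].
The 12×28 boundary matrix has rank 10 and Smith normal form diag(1,1,1,1,1,1,1,1,1,1).

The boundary map ∂_2: C_2 → C_1 sends each 2-simplex [p,q,r] to [q,r] − [p,r] + [p,q]. For instance
  ∂[T,W,X] = [W,X] − [T,X] + [T,W],
  ∂[P,T,U] = [T,U] − [P,U] + [P,T].
The 28×16 boundary matrix has rank 15 and Smith normal form diag(1,1,1,1,1,1,1,1,1,1,1,1,1,1,1).

Reading off H_k = ker ∂_k / im ∂_{k+1}:

  H_1: rank ker ∂_1 − rank ∂_2 = (28 − 10) − 15 = 3, and the invariant factors of ∂_2 are all 1, so H_1 = Z^3.

H_1 = Z^3.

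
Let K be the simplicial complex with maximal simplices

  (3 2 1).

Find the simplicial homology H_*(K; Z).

Take the total order 1 < 2 < 3 on the vertex set. Then K (dimension 2) consists of the simplices:

  0-simplices (3): [1], [2], [3]
  1-simplices (3): [1,2], [1,3], [2,3]
  2-simplices (1): [1,2,3]

giving chain groups C_0 ≅ Z^3, C_1 ≅ Z^3, C_2 ≅ Z^1.

Boundary ∂_1: C_1 → C_0 sends each edge [p,q] (with p < q) to q − p.
As a 3×3 matrix over Z this has rank 2, with invariant factors (1,1).

The boundary map ∂_2: C_2 → C_1 maps a triangle to the signed sum of its edges. For instance
  ∂[1,2,3] = [2,3] − [1,3] + [1,2].
As a 3×1 matrix over Z this has rank 1, with invariant factors (1).

Now H_k = ker ∂_k / im ∂_{k+1}, so:

  H_0: rank C_0 − rank ∂_1 = 3 − 2 = 1, and the invariant factors of ∂_1 are all 1, so H_0 ≅ Z.
  H_1: rank ker ∂_1 − rank ∂_2 = (3 − 2) − 1 = 0, and the invariant factors of ∂_2 are all 1, so H_1 ≅ 0.
  H_2: rank ker ∂_2 − rank ∂_3 = (1 − 1) − 0 = 0, and there is no ∂_3, so H_2 ≅ 0.

H_0 ≅ Z,  H_1 = 0,  H_2 = 0.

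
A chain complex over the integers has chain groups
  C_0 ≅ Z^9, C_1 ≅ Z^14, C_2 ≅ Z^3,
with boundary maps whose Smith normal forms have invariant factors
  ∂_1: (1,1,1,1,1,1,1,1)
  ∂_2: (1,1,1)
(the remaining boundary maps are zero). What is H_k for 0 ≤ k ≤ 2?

H_0 = Z,  H_1 = Z^3,  H_2 = 0.

H_0: b_0 = 9 − 0 − 8 = 1; torsion from ∂_1 factors > 1: none. So H_0 = Z.
H_1: b_1 = 14 − 8 − 3 = 3; torsion from ∂_2 factors > 1: none. So H_1 = Z^3.
H_2: b_2 = 3 − 3 − 0 = 0; torsion from ∂_3 factors > 1: none. So H_2 = 0.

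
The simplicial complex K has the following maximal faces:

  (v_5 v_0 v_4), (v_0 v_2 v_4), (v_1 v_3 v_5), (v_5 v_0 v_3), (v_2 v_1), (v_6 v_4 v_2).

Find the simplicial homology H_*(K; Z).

K has 7 vertices, 12 edges, 5 triangles.
rank ∂_0 = 0, rank ∂_1 = 6 ⇒ b_0 = 7 − 0 − 6 = 1; all invariant factors of ∂_1 are 1 so no torsion. So H_0 = Z.
rank ∂_1 = 6, rank ∂_2 = 5 ⇒ b_1 = 12 − 6 − 5 = 1; all invariant factors of ∂_2 are 1 so no torsion. So H_1 = Z.
rank ∂_2 = 5, rank ∂_3 = 0 ⇒ b_2 = 5 − 5 − 0 = 0. So H_2 = 0.

H_0 ≅ Z,  H_1 ≅ Z,  H_2 = 0.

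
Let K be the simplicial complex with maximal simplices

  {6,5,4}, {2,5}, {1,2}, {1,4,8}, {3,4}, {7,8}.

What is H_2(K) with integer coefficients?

Take the total order 1 < 2 < 3 < 4 < 5 < 6 < 7 < 8 on the vertex set. Then K (dimension 2) consists of the simplices:

  0-simplices (8): [1], [2], [3], [4], [5], [6], [7], [8]
  1-simplices (10): [1,2], [1,4], [1,8], [2,5], [3,4], [4,5], [4,6], [4,8], [5,6], [7,8]
  2-simplices (2): [1,4,8], [4,5,6]

so the chain groups are C_0 ≅ Z^8, C_1 ≅ Z^10, C_2 ≅ Z^2.

The boundary map ∂_1: C_1 → C_0 is given by ∂[p,q] = [q] − [p].
The 8×10 boundary matrix has rank 7 and Smith normal form diag(1,1,1,1,1,1,1).

Boundary ∂_2: C_2 → C_1 acts by ∂[p,q,r] = [q,r] − [p,r] + [p,q]. For instance
  ∂[4,5,6] = [5,6] − [4,6] + [4,5],
  ∂[1,4,8] = [4,8] − [1,8] + [1,4].
This gives a 10×2 integer matrix of rank 2; reducing to Smith normal form yields diagonal entries (1,1).

From H_k ≅ ker(∂_k) / im(∂_{k+1}) we obtain:

  H_2: rank ker ∂_2 − rank ∂_3 = (2 − 2) − 0 = 0, and there is no ∂_3, so H_2 ≅ 0.

H_2 = 0.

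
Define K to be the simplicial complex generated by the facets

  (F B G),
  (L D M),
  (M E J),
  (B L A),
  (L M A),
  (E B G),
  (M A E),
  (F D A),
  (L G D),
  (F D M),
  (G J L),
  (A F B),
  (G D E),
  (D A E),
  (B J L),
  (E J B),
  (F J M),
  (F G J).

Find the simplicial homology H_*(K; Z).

K has 9 vertices, 27 edges, 18 triangles.
rank ∂_0 = 0, rank ∂_1 = 8 ⇒ b_0 = 9 − 0 − 8 = 1; all invariant factors of ∂_1 are 1 so no torsion. So H_0 = Z.
rank ∂_1 = 8, rank ∂_2 = 18 ⇒ b_1 = 27 − 8 − 18 = 1; ∂_2 has invariant factor(s) [2] giving torsion. So H_1 = Z × Z/2.
rank ∂_2 = 18, rank ∂_3 = 0 ⇒ b_2 = 18 − 18 − 0 = 0. So H_2 = 0.

H_0 ≅ Z,  H_1 ≅ Z × Z/2,  H_2 = 0.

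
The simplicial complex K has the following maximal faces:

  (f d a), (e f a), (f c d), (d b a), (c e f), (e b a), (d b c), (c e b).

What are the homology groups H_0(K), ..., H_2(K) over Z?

H_0 = Z,  H_1 = 0,  H_2 = Z.

K has 6 vertices, 12 edges, 8 triangles.
rank ∂_0 = 0, rank ∂_1 = 5 ⇒ b_0 = 6 − 0 − 5 = 1; all invariant factors of ∂_1 are 1 so no torsion. So H_0 ≅ Z.
rank ∂_1 = 5, rank ∂_2 = 7 ⇒ b_1 = 12 − 5 − 7 = 0; all invariant factors of ∂_2 are 1 so no torsion. So H_1 ≅ 0.
rank ∂_2 = 7, rank ∂_3 = 0 ⇒ b_2 = 8 − 7 − 0 = 1. So H_2 ≅ Z.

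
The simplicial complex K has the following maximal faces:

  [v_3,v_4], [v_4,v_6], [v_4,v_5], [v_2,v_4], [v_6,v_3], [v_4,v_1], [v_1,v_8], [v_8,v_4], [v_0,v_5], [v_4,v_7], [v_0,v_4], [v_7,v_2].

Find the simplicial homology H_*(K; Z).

Take the total order v_0 < v_1 < v_2 < v_3 < v_4 < v_5 < v_6 < v_7 < v_8 on the vertex set. Then K (dimension 1) consists of the simplices:

  0-simplices (9): [v_0], [v_1], [v_2], [v_3], [v_4], [v_5], [v_6], [v_7], [v_8]
  1-simplices (12): [v_0,v_4], [v_0,v_5], [v_1,v_4], [v_1,v_8], [v_2,v_4], [v_2,v_7], [v_3,v_4], [v_3,v_6], [v_4,v_5], [v_4,v_6], [v_4,v_7], [v_4,v_8]

giving chain groups C_0 ≅ Z^9, C_1 ≅ Z^12.

∂_1: C_1 → C_0 sends each edge [p,q] (with p < q) to q − p. For instance
  ∂[v_0,v_4] = [v_4] − [v_0].
The 9×12 boundary matrix has rank 8 and Smith normal form diag(1,1,1,1,1,1,1,1).

Now H_k = ker ∂_k / im ∂_{k+1}, so:

  H_0: rank C_0 − rank ∂_1 = 9 − 8 = 1, and the invariant factors of ∂_1 are all 1, so H_0 = Z.
  H_1: rank ker ∂_1 − rank ∂_2 = (12 − 8) − 0 = 4, and there is no ∂_2, so H_1 = Z^4.

As a check, the Euler characteristic is 9 − 12 = -3, which agrees with 1 − 4 = -3.

H_0 = Z,  H_1 = Z^4.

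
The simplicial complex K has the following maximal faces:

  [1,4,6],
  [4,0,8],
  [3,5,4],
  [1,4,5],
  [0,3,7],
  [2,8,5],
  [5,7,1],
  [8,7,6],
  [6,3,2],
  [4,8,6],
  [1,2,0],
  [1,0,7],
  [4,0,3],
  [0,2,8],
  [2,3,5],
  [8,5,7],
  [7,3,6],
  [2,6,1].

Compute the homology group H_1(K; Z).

Order the vertices as 0 < 1 < 2 < 3 < 4 < 5 < 6 < 7 < 8. Listing each simplex with vertices in this order, K has dimension 2 with simplices:

  0-simplices (9): [0], [1], [2], [3], [4], [5], [6], [7], [8]
  1-simplices (27): (27 of them)
  2-simplices (18): [0,1,2], [0,1,7], [0,2,8], [0,3,4], [0,3,7], [0,4,8], [1,2,6], [1,4,5], [1,4,6], [1,5,7], [2,3,5], [2,3,6], [2,5,8], [3,4,5], [3,6,7], [4,6,8], [5,7,8], [6,7,8]

Hence C_0 ≅ Z^9, C_1 ≅ Z^27, C_2 ≅ Z^18.

The boundary map ∂_1: C_1 → C_0 maps an edge to its endpoints' difference, ∂[p,q] = q − p. For instance
  ∂[4,5] = [5] − [4].
The resulting 9×27 matrix has rank 8, and its Smith normal form has invariant factors (1,1,1,1,1,1,1,1).

∂_2: C_2 → C_1 maps a triangle to the signed sum of its edges. For instance
  ∂[0,1,7] = [1,7] − [0,7] + [0,1],
  ∂[0,3,4] = [3,4] − [0,4] + [0,3].
As a 27×18 matrix over Z this has rank 17, with invariant factors (1,1,1,1,1,1,1,1,1,1,1,1,1,1,1,1,1).

Reading off H_k = ker ∂_k / im ∂_{k+1}:

  H_1: rank ker ∂_1 − rank ∂_2 = (27 − 8) − 17 = 2, and the invariant factors of ∂_2 are all 1, so H_1 ≅ Z^2.

(K is a triangulation of the torus T^2.)

H_1 = Z^2.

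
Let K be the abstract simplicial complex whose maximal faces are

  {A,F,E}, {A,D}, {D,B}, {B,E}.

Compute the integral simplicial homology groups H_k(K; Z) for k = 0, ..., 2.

H_0 ≅ Z,  H_1 ≅ Z,  H_2 = 0.

Order the vertices as A < B < D < E < F. Listing each simplex with vertices in this order, K has dimension 2 with simplices:

  0-simplices (5): A, B, D, E, F
  1-simplices (6): AD, AE, AF, BD, BE, EF
  2-simplices (1): AEF

Hence C_0 ≅ Z^5, C_1 ≅ Z^6, C_2 ≅ Z^1.

∂_1: C_1 → C_0 maps an edge to its endpoints' difference, ∂[p,q] = q − p. For instance
  ∂AF = F − A.
The 5×6 boundary matrix has rank 4 and Smith normal form diag(1,1,1,1).

∂_2: C_2 → C_1 acts by ∂[p,q,r] = [q,r] − [p,r] + [p,q]. For instance
  ∂AEF = EF − AF + AE.
As a 6×1 matrix over Z this has rank 1, with invariant factors (1).

Computing H_k = (kernel of ∂_k) / (image of ∂_{k+1}):

  H_0: rank C_0 − rank ∂_1 = 5 − 4 = 1, and the invariant factors of ∂_1 are all 1, so H_0 ≅ Z.
  H_1: rank ker ∂_1 − rank ∂_2 = (6 − 4) − 1 = 1, and the invariant factors of ∂_2 are all 1, so H_1 ≅ Z.
  H_2: rank ker ∂_2 − rank ∂_3 = (1 − 1) − 0 = 0, and there is no ∂_3, so H_2 ≅ 0.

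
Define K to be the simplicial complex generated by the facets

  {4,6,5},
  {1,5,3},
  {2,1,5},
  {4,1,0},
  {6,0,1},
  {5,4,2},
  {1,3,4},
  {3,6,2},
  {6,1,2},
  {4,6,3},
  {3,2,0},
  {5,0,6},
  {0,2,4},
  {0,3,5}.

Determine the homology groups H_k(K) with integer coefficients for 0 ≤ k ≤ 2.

H_0 ≅ Z,  H_1 ≅ Z^2,  H_2 ≅ Z.

Take the total order 0 < 1 < 2 < 3 < 4 < 5 < 6 on the vertex set. Then K (dimension 2) consists of the simplices:

  0-simplices (7): [0], [1], [2], [3], [4], [5], [6]
  1-simplices (21): [0,1], [0,2], [0,3], [0,4], [0,5], [0,6], [1,2], [1,3], [1,4], [1,5], [1,6], [2,3], [2,4], [2,5], [2,6], [3,4], [3,5], [3,6], [4,5], [4,6], [5,6]
  2-simplices (14): [0,1,4], [0,1,6], [0,2,3], [0,2,4], [0,3,5], [0,5,6], [1,2,5], [1,2,6], [1,3,4], [1,3,5], [2,3,6], [2,4,5], [3,4,6], [4,5,6]

Hence C_0 ≅ Z^7, C_1 ≅ Z^21, C_2 ≅ Z^14.

∂_1: C_1 → C_0 is given by ∂[p,q] = [q] − [p]. For instance
  ∂[0,2] = [2] − [0].
The 7×21 boundary matrix has rank 6 and Smith normal form diag(1,1,1,1,1,1).

Boundary ∂_2: C_2 → C_1 sends each 2-simplex [p,q,r] to [q,r] − [p,r] + [p,q]. For instance
  ∂[0,3,5] = [3,5] − [0,5] + [0,3],
  ∂[1,3,4] = [3,4] − [1,4] + [1,3].
The resulting 21×14 matrix has rank 13, and its Smith normal form has invariant factors (1,1,1,1,1,1,1,1,1,1,1,1,1).

Reading off H_k = ker ∂_k / im ∂_{k+1}:

  H_0: rank C_0 − rank ∂_1 = 7 − 6 = 1, and the invariant factors of ∂_1 are all 1, so H_0 ≅ Z.
  H_1: rank ker ∂_1 − rank ∂_2 = (21 − 6) − 13 = 2, and the invariant factors of ∂_2 are all 1, so H_1 ≅ Z^2.
  H_2: rank ker ∂_2 − rank ∂_3 = (14 − 13) − 0 = 1, and there is no ∂_3, so H_2 ≅ Z.

As a check, the Euler characteristic is 7 − 21 + 14 = 0, which agrees with 1 − 2 + 1 = 0.
(K is a triangulation of the torus T^2.)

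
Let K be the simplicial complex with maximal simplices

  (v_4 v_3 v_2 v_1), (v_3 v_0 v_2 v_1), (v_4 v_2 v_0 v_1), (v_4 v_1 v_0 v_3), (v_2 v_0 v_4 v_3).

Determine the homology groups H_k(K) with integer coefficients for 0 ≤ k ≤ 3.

Fix the vertex order v_0 < v_1 < v_2 < v_3 < v_4 and write every simplex with vertices in increasing order. Then dim K = 3 and the simplices of K are:

  0-simplices (5): [v_0], [v_1], [v_2], [v_3], [v_4]
  1-simplices (10): [v_0,v_1], [v_0,v_2], [v_0,v_3], [v_0,v_4], [v_1,v_2], [v_1,v_3], [v_1,v_4], [v_2,v_3], [v_2,v_4], [v_3,v_4]
  2-simplices (10): [v_0,v_1,v_2], [v_0,v_1,v_3], [v_0,v_1,v_4], [v_0,v_2,v_3], [v_0,v_2,v_4], [v_0,v_3,v_4], [v_1,v_2,v_3], [v_1,v_2,v_4], [v_1,v_3,v_4], [v_2,v_3,v_4]
  3-simplices (5): [v_0,v_1,v_2,v_3], [v_0,v_1,v_2,v_4], [v_0,v_1,v_3,v_4], [v_0,v_2,v_3,v_4], [v_1,v_2,v_3,v_4]

Hence C_0 ≅ Z^5, C_1 ≅ Z^10, C_2 ≅ Z^10, C_3 ≅ Z^5.

∂_1: C_1 → C_0 sends each edge [p,q] (with p < q) to q − p.
This gives a 5×10 integer matrix of rank 4; reducing to Smith normal form yields diagonal entries (1,1,1,1).

∂_2: C_2 → C_1 sends each 2-simplex [p,q,r] to [q,r] − [p,r] + [p,q]. For instance
  ∂[v_0,v_3,v_4] = [v_3,v_4] − [v_0,v_4] + [v_0,v_3],
  ∂[v_2,v_3,v_4] = [v_3,v_4] − [v_2,v_4] + [v_2,v_3].
As a 10×10 matrix over Z this has rank 6, with invariant factors (1,1,1,1,1,1).

∂_3: C_3 → C_2 sends each 3-simplex σ to the alternating sum Σ_i (−1)^i (σ with its i-th vertex removed). For instance
  ∂[v_0,v_1,v_2,v_4] = [v_1,v_2,v_4] − [v_0,v_2,v_4] + [v_0,v_1,v_4] − [v_0,v_1,v_2],
  ∂[v_0,v_1,v_2,v_3] = [v_1,v_2,v_3] − [v_0,v_2,v_3] + [v_0,v_1,v_3] − [v_0,v_1,v_2].
This gives a 10×5 integer matrix of rank 4; reducing to Smith normal form yields diagonal entries (1,1,1,1).

Computing H_k = (kernel of ∂_k) / (image of ∂_{k+1}):

  H_0: rank C_0 − rank ∂_1 = 5 − 4 = 1, and the invariant factors of ∂_1 are all 1, so H_0 = Z.
  H_1: rank ker ∂_1 − rank ∂_2 = (10 − 4) − 6 = 0, and the invariant factors of ∂_2 are all 1, so H_1 = 0.
  H_2: rank ker ∂_2 − rank ∂_3 = (10 − 6) − 4 = 0, and the invariant factors of ∂_3 are all 1, so H_2 = 0.
  H_3: rank ker ∂_3 − rank ∂_4 = (5 − 4) − 0 = 1, and there is no ∂_4, so H_3 = Z.

(K is a triangulation of the 3-sphere S^3.)

H_0 ≅ Z,  H_1 = 0,  H_2 = 0,  H_3 ≅ Z.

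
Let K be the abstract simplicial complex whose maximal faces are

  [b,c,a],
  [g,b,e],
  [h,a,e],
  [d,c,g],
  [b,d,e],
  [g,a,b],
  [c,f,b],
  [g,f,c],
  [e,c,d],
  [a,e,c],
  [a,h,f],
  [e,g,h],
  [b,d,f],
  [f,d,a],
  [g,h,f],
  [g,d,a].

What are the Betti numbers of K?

Take the total order a < b < c < d < e < f < g < h on the vertex set. Then K (dimension 2) consists of the simplices:

  0-simplices (8): a, b, c, d, e, f, g, h
  1-simplices (24): ab, ac, ad, ae, af, ag, ah, bc, bd, be, bf, bg, cd, ce, cf, cg, de, df, dg, eg, eh, fg, fh, gh
  2-simplices (16): abc, abg, ace, adf, adg, aeh, afh, bcf, bde, bdf, beg, cde, cdg, cfg, egh, fgh

Hence C_0 ≅ Z^8, C_1 ≅ Z^24, C_2 ≅ Z^16.

∂_1: C_1 → C_0 sends each edge [p,q] (with p < q) to q − p. For instance
  ∂bc = c − b.
The 8×24 boundary matrix has rank 7 and Smith normal form diag(1,1,1,1,1,1,1).

Boundary ∂_2: C_2 → C_1 sends each 2-simplex [p,q,r] to [q,r] − [p,r] + [p,q]. For instance
  ∂aeh = eh − ah + ae,
  ∂cde = de − ce + cd.
The 24×16 boundary matrix has rank 15 and Smith normal form diag(1,1,1,1,1,1,1,1,1,1,1,1,1,1,1).

From H_k ≅ ker(∂_k) / im(∂_{k+1}) we obtain:

  H_0: rank C_0 − rank ∂_1 = 8 − 7 = 1, and the invariant factors of ∂_1 are all 1, so H_0 ≅ Z.
  H_1: rank ker ∂_1 − rank ∂_2 = (24 − 7) − 15 = 2, and the invariant factors of ∂_2 are all 1, so H_1 ≅ Z^2.
  H_2: rank ker ∂_2 − rank ∂_3 = (16 − 15) − 0 = 1, and there is no ∂_3, so H_2 ≅ Z.

Hence the Betti numbers are b_0 = 1, b_1 = 2, b_2 = 1.

b_0 = 1, b_1 = 2, b_2 = 1.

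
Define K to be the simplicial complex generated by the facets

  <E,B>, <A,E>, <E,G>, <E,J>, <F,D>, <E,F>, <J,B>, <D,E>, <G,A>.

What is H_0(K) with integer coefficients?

Order the vertices as A < B < D < E < F < G < J. Listing each simplex with vertices in this order, K has dimension 1 with simplices:

  0-simplices (7): A, B, D, E, F, G, J
  1-simplices (9): AE, AG, BE, BJ, DE, DF, EF, EG, EJ

so the chain groups are C_0 ≅ Z^7, C_1 ≅ Z^9.

∂_1: C_1 → C_0 sends each edge [p,q] (with p < q) to q − p. For instance
  ∂BE = E − B.
This gives a 7×9 integer matrix of rank 6; reducing to Smith normal form yields diagonal entries (1,1,1,1,1,1).

From H_k ≅ ker(∂_k) / im(∂_{k+1}) we obtain:

  H_0: rank C_0 − rank ∂_1 = 7 − 6 = 1, and the invariant factors of ∂_1 are all 1, so H_0 = Z.

(K is a triangulation of a wedge of 3 circles.)

H_0 ≅ Z.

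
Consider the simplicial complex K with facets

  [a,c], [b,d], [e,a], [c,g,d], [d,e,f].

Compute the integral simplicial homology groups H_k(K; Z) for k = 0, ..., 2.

Take the total order a < b < c < d < e < f < g on the vertex set. Then K (dimension 2) consists of the simplices:

  0-simplices (7): a, b, c, d, e, f, g
  1-simplices (9): ac, ae, bd, cd, cg, de, df, dg, ef
  2-simplices (2): cdg, def

giving chain groups C_0 ≅ Z^7, C_1 ≅ Z^9, C_2 ≅ Z^2.

Boundary ∂_1: C_1 → C_0 is given by ∂[p,q] = [q] − [p].
The 7×9 boundary matrix has rank 6 and Smith normal form diag(1,1,1,1,1,1).

The boundary map ∂_2: C_2 → C_1 acts by ∂[p,q,r] = [q,r] − [p,r] + [p,q]. For instance
  ∂def = ef − df + de,
  ∂cdg = dg − cg + cd.
This gives a 9×2 integer matrix of rank 2; reducing to Smith normal form yields diagonal entries (1,1).

Reading off H_k = ker ∂_k / im ∂_{k+1}:

  H_0: rank C_0 − rank ∂_1 = 7 − 6 = 1, and the invariant factors of ∂_1 are all 1, so H_0 ≅ Z.
  H_1: rank ker ∂_1 − rank ∂_2 = (9 − 6) − 2 = 1, and the invariant factors of ∂_2 are all 1, so H_1 ≅ Z.
  H_2: rank ker ∂_2 − rank ∂_3 = (2 − 2) − 0 = 0, and there is no ∂_3, so H_2 ≅ 0.

As a check, the Euler characteristic is 7 − 9 + 2 = 0, which agrees with 1 − 1 + 0 = 0.

H_0 = Z,  H_1 = Z,  H_2 = 0.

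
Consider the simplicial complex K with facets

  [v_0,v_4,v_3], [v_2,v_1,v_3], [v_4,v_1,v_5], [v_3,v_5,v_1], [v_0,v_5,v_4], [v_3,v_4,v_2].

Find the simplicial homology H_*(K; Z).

K has 6 vertices, 12 edges, 6 triangles.
rank ∂_0 = 0, rank ∂_1 = 5 ⇒ b_0 = 6 − 0 − 5 = 1; all invariant factors of ∂_1 are 1 so no torsion. So H_0 ≅ Z.
rank ∂_1 = 5, rank ∂_2 = 6 ⇒ b_1 = 12 − 5 − 6 = 1; all invariant factors of ∂_2 are 1 so no torsion. So H_1 ≅ Z.
rank ∂_2 = 6, rank ∂_3 = 0 ⇒ b_2 = 6 − 6 − 0 = 0. So H_2 ≅ 0.

H_0 ≅ Z,  H_1 ≅ Z,  H_2 = 0.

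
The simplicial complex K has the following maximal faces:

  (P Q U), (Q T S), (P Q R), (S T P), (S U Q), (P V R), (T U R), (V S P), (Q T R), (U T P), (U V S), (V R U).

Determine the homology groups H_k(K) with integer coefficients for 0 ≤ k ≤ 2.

Fix the vertex order P < Q < R < S < T < U < V and write every simplex with vertices in increasing order. Then dim K = 2 and the simplices of K are:

  0-simplices (7): P, Q, R, S, T, U, V
  1-simplices (18): PQ, PR, PS, PT, PU, PV, QR, QS, QT, QU, RT, RU, RV, ST, SU, SV, TU, UV
  2-simplices (12): PQR, PQU, PRV, PST, PSV, PTU, QRT, QST, QSU, RTU, RUV, SUV

giving chain groups C_0 ≅ Z^7, C_1 ≅ Z^18, C_2 ≅ Z^12.

The boundary map ∂_1: C_1 → C_0 maps an edge to its endpoints' difference, ∂[p,q] = q − p. For instance
  ∂RV = V − R.
As a 7×18 matrix over Z this has rank 6, with invariant factors (1,1,1,1,1,1).

The boundary map ∂_2: C_2 → C_1 acts by ∂[p,q,r] = [q,r] − [p,r] + [p,q]. For instance
  ∂PSV = SV − PV + PS,
  ∂RUV = UV − RV + RU.
As a 18×12 matrix over Z this has rank 12, with invariant factors (1,1,1,1,1,1,1,1,1,1,1,2).

Now H_k = ker ∂_k / im ∂_{k+1}, so:

  H_0: rank C_0 − rank ∂_1 = 7 − 6 = 1, and the invariant factors of ∂_1 are all 1, so H_0 ≅ Z.
  H_1: rank ker ∂_1 − rank ∂_2 = (18 − 6) − 12 = 0, and ∂_2 has invariant factor 2 > 1, so H_1 ≅ Z/2.
  H_2: rank ker ∂_2 − rank ∂_3 = (12 − 12) − 0 = 0, and there is no ∂_3, so H_2 ≅ 0.

H_0 = Z,  H_1 = Z/2,  H_2 = 0.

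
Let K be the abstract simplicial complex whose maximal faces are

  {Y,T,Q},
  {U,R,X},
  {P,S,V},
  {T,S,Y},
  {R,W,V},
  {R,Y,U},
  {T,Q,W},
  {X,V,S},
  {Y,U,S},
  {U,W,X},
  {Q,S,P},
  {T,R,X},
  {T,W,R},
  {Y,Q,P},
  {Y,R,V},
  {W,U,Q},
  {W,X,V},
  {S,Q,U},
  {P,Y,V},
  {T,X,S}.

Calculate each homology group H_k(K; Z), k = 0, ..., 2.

K has 10 vertices, 30 edges, 20 triangles.
rank ∂_0 = 0, rank ∂_1 = 9 ⇒ b_0 = 10 − 0 − 9 = 1; all invariant factors of ∂_1 are 1 so no torsion. So H_0 ≅ Z.
rank ∂_1 = 9, rank ∂_2 = 20 ⇒ b_1 = 30 − 9 − 20 = 1; ∂_2 has invariant factor(s) [2] giving torsion. So H_1 ≅ Z ⊕ Z/2Z.
rank ∂_2 = 20, rank ∂_3 = 0 ⇒ b_2 = 20 − 20 − 0 = 0. So H_2 ≅ 0.

H_0 = Z,  H_1 = Z ⊕ Z/2Z,  H_2 = 0.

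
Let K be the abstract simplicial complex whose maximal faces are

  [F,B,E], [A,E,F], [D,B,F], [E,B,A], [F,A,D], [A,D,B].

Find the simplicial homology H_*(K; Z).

Take the total order A < B < D < E < F on the vertex set. Then K (dimension 2) consists of the simplices:

  0-simplices (5): A, B, D, E, F
  1-simplices (9): AB, AD, AE, AF, BD, BE, BF, DF, EF
  2-simplices (6): ABD, ABE, ADF, AEF, BDF, BEF

so the chain groups are C_0 ≅ Z^5, C_1 ≅ Z^9, C_2 ≅ Z^6.

The boundary map ∂_1: C_1 → C_0 is given by ∂[p,q] = [q] − [p]. For instance
  ∂BF = F − B.
The resulting 5×9 matrix has rank 4, and its Smith normal form has invariant factors (1,1,1,1).

∂_2: C_2 → C_1 maps a triangle to the signed sum of its edges. For instance
  ∂AEF = EF − AF + AE,
  ∂BDF = DF − BF + BD.
The resulting 9×6 matrix has rank 5, and its Smith normal form has invariant factors (1,1,1,1,1).

Now H_k = ker ∂_k / im ∂_{k+1}, so:

  H_0: rank C_0 − rank ∂_1 = 5 − 4 = 1, and the invariant factors of ∂_1 are all 1, so H_0 ≅ Z.
  H_1: rank ker ∂_1 − rank ∂_2 = (9 − 4) − 5 = 0, and the invariant factors of ∂_2 are all 1, so H_1 ≅ 0.
  H_2: rank ker ∂_2 − rank ∂_3 = (6 − 5) − 0 = 1, and there is no ∂_3, so H_2 ≅ Z.

As a check, the Euler characteristic is 5 − 9 + 6 = 2, which agrees with 1 − 0 + 1 = 2.
(K is a triangulation of the 2-sphere S^2.)

H_0 ≅ Z,  H_1 = 0,  H_2 ≅ Z.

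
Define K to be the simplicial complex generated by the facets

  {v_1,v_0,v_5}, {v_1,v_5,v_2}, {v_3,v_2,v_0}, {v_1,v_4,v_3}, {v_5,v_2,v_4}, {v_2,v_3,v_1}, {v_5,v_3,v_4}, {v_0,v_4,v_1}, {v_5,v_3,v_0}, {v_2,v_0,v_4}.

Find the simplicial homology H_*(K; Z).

H_0 = Z,  H_1 = Z/2Z,  H_2 = 0.

Order the vertices as v_0 < v_1 < v_2 < v_3 < v_4 < v_5. Listing each simplex with vertices in this order, K has dimension 2 with simplices:

  0-simplices (6): [v_0], [v_1], [v_2], [v_3], [v_4], [v_5]
  1-simplices (15): (15 of them)
  2-simplices (10): [v_0,v_1,v_4], [v_0,v_1,v_5], [v_0,v_2,v_3], [v_0,v_2,v_4], [v_0,v_3,v_5], [v_1,v_2,v_3], [v_1,v_2,v_5], [v_1,v_3,v_4], [v_2,v_4,v_5], [v_3,v_4,v_5]

giving chain groups C_0 ≅ Z^6, C_1 ≅ Z^15, C_2 ≅ Z^10.

The boundary map ∂_1: C_1 → C_0 is given by ∂[p,q] = [q] − [p].
The resulting 6×15 matrix has rank 5, and its Smith normal form has invariant factors (1,1,1,1,1).

The boundary map ∂_2: C_2 → C_1 sends each 2-simplex [p,q,r] to [q,r] − [p,r] + [p,q]. For instance
  ∂[v_1,v_2,v_3] = [v_2,v_3] − [v_1,v_3] + [v_1,v_2],
  ∂[v_1,v_3,v_4] = [v_3,v_4] − [v_1,v_4] + [v_1,v_3].
The resulting 15×10 matrix has rank 10, and its Smith normal form has invariant factors (1,1,1,1,1,1,1,1,1,2).

Computing H_k = (kernel of ∂_k) / (image of ∂_{k+1}):

  H_0: rank C_0 − rank ∂_1 = 6 − 5 = 1, and the invariant factors of ∂_1 are all 1, so H_0 ≅ Z.
  H_1: rank ker ∂_1 − rank ∂_2 = (15 − 5) − 10 = 0, and ∂_2 has invariant factor 2 > 1, so H_1 ≅ Z/2Z.
  H_2: rank ker ∂_2 − rank ∂_3 = (10 − 10) − 0 = 0, and there is no ∂_3, so H_2 ≅ 0.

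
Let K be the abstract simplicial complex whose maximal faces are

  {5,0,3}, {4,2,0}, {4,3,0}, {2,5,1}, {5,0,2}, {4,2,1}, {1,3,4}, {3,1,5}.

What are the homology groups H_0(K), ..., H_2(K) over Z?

H_0 ≅ Z,  H_1 = 0,  H_2 ≅ Z.

Order the vertices as 0 < 1 < 2 < 3 < 4 < 5. Listing each simplex with vertices in this order, K has dimension 2 with simplices:

  0-simplices (6): [0], [1], [2], [3], [4], [5]
  1-simplices (12): [0,2], [0,3], [0,4], [0,5], [1,2], [1,3], [1,4], [1,5], [2,4], [2,5], [3,4], [3,5]
  2-simplices (8): [0,2,4], [0,2,5], [0,3,4], [0,3,5], [1,2,4], [1,2,5], [1,3,4], [1,3,5]

Hence C_0 ≅ Z^6, C_1 ≅ Z^12, C_2 ≅ Z^8.

Boundary ∂_1: C_1 → C_0 sends each edge [p,q] (with p < q) to q − p. For instance
  ∂[1,4] = [4] − [1].
As a 6×12 matrix over Z this has rank 5, with invariant factors (1,1,1,1,1).

∂_2: C_2 → C_1 sends each 2-simplex [p,q,r] to [q,r] − [p,r] + [p,q]. For instance
  ∂[1,2,4] = [2,4] − [1,4] + [1,2],
  ∂[0,3,5] = [3,5] − [0,5] + [0,3].
As a 12×8 matrix over Z this has rank 7, with invariant factors (1,1,1,1,1,1,1).

Reading off H_k = ker ∂_k / im ∂_{k+1}:

  H_0: rank C_0 − rank ∂_1 = 6 − 5 = 1, and the invariant factors of ∂_1 are all 1, so H_0 ≅ Z.
  H_1: rank ker ∂_1 − rank ∂_2 = (12 − 5) − 7 = 0, and the invariant factors of ∂_2 are all 1, so H_1 ≅ 0.
  H_2: rank ker ∂_2 − rank ∂_3 = (8 − 7) − 0 = 1, and there is no ∂_3, so H_2 ≅ Z.

As a check, the Euler characteristic is 6 − 12 + 8 = 2, which agrees with 1 − 0 + 1 = 2.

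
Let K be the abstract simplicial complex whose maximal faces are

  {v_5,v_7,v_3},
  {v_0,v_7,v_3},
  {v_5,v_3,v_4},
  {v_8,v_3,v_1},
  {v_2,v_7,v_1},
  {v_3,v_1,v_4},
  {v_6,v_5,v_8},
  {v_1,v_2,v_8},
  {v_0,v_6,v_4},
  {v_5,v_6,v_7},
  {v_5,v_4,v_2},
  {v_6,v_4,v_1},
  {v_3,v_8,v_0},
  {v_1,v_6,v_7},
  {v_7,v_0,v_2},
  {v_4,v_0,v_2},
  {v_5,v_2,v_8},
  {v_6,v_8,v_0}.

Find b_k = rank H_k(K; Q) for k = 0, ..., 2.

Order the vertices as v_0 < v_1 < v_2 < v_3 < v_4 < v_5 < v_6 < v_7 < v_8. Listing each simplex with vertices in this order, K has dimension 2 with simplices:

  0-simplices (9): [v_0], [v_1], [v_2], [v_3], [v_4], [v_5], [v_6], [v_7], [v_8]
  1-simplices (27): (27 of them)
  2-simplices (18): (18 of them)

Hence C_0 ≅ Z^9, C_1 ≅ Z^27, C_2 ≅ Z^18.

Boundary ∂_1: C_1 → C_0 maps an edge to its endpoints' difference, ∂[p,q] = q − p. For instance
  ∂[v_0,v_7] = [v_7] − [v_0].
As a 9×27 matrix over Z this has rank 8, with invariant factors (1,1,1,1,1,1,1,1).

The boundary map ∂_2: C_2 → C_1 acts by ∂[p,q,r] = [q,r] − [p,r] + [p,q]. For instance
  ∂[v_3,v_4,v_5] = [v_4,v_5] − [v_3,v_5] + [v_3,v_4],
  ∂[v_1,v_2,v_8] = [v_2,v_8] − [v_1,v_8] + [v_1,v_2].
This gives a 27×18 integer matrix of rank 17; reducing to Smith normal form yields diagonal entries (1,1,1,1,1,1,1,1,1,1,1,1,1,1,1,1,1).

Computing H_k = (kernel of ∂_k) / (image of ∂_{k+1}):

  H_0: rank C_0 − rank ∂_1 = 9 − 8 = 1, and the invariant factors of ∂_1 are all 1, so H_0 ≅ Z.
  H_1: rank ker ∂_1 − rank ∂_2 = (27 − 8) − 17 = 2, and the invariant factors of ∂_2 are all 1, so H_1 ≅ Z^2.
  H_2: rank ker ∂_2 − rank ∂_3 = (18 − 17) − 0 = 1, and there is no ∂_3, so H_2 ≅ Z.

Hence the Betti numbers are b_0 = 1, b_1 = 2, b_2 = 1.

b_0 = 1, b_1 = 2, b_2 = 1.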